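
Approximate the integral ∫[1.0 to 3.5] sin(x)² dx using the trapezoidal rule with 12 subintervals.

f(x) = sin(x)²
a = 1.0, b = 3.5, n = 12
h = (b - a)/n = 0.208333

Trapezoidal rule: (h/2)[f(x₀) + 2f(x₁) + 2f(x₂) + ... + f(xₙ)]

x_0 = 1.0000, f(x_0) = 0.708073, coefficient = 1
x_1 = 1.2083, f(x_1) = 0.874274, coefficient = 2
x_2 = 1.4167, f(x_2) = 0.976432, coefficient = 2
x_3 = 1.6250, f(x_3) = 0.997065, coefficient = 2
x_4 = 1.8333, f(x_4) = 0.932643, coefficient = 2
x_5 = 2.0417, f(x_5) = 0.794191, coefficient = 2
x_6 = 2.2500, f(x_6) = 0.605398, coefficient = 2
x_7 = 2.4583, f(x_7) = 0.398570, coefficient = 2
x_8 = 2.6667, f(x_8) = 0.209098, coefficient = 2
x_9 = 2.8750, f(x_9) = 0.069404, coefficient = 2
x_10 = 3.0833, f(x_10) = 0.003390, coefficient = 2
x_11 = 3.2917, f(x_11) = 0.022354, coefficient = 2
x_12 = 3.5000, f(x_12) = 0.123049, coefficient = 1

I ≈ (0.208333/2) × 12.596760 = 1.312162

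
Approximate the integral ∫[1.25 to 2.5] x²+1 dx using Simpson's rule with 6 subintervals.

f(x) = x²+1
a = 1.25, b = 2.5, n = 6
h = (b - a)/n = 0.208333

Simpson's rule: (h/3)[f(x₀) + 4f(x₁) + 2f(x₂) + ... + f(xₙ)]

x_0 = 1.2500, f(x_0) = 2.562500, coefficient = 1
x_1 = 1.4583, f(x_1) = 3.126736, coefficient = 4
x_2 = 1.6667, f(x_2) = 3.777778, coefficient = 2
x_3 = 1.8750, f(x_3) = 4.515625, coefficient = 4
x_4 = 2.0833, f(x_4) = 5.340278, coefficient = 2
x_5 = 2.2917, f(x_5) = 6.251736, coefficient = 4
x_6 = 2.5000, f(x_6) = 7.250000, coefficient = 1

I ≈ (0.208333/3) × 83.625000 = 5.807292
Exact value: 5.807292
Error: 0.000000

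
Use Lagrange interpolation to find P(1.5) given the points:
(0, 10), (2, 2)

Lagrange interpolation formula:
P(x) = Σ yᵢ × Lᵢ(x)
where Lᵢ(x) = Π_{j≠i} (x - xⱼ)/(xᵢ - xⱼ)

L_0(1.5) = (1.5 - 2)/(0 - 2) = 0.250000
L_1(1.5) = (1.5 - 0)/(2 - 0) = 0.750000

P(1.5) = 10×L_0(1.5) + 2×L_1(1.5)
P(1.5) = 4.000000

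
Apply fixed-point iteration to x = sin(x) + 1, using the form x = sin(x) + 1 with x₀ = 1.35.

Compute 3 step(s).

Equation: x = sin(x) + 1
Fixed-point form: x = sin(x) + 1
x₀ = 1.35

x_1 = g(1.350000) = 1.975723
x_2 = g(1.975723) = 1.919131
x_3 = g(1.919131) = 1.939942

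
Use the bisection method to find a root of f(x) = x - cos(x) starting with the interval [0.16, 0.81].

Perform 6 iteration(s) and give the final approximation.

f(x) = x - cos(x)
Initial interval: [0.16, 0.81]

Iteration 1:
  c_1 = (0.160000 + 0.810000)/2 = 0.485000
  f(c_1) = f(0.485000) = -0.399675
  f(a) × f(c) ≥ 0, new interval: [0.485000, 0.810000]
Iteration 2:
  c_2 = (0.485000 + 0.810000)/2 = 0.647500
  f(c_2) = f(0.647500) = -0.150094
  f(a) × f(c) ≥ 0, new interval: [0.647500, 0.810000]
Iteration 3:
  c_3 = (0.647500 + 0.810000)/2 = 0.728750
  f(c_3) = f(0.728750) = -0.017257
  f(a) × f(c) ≥ 0, new interval: [0.728750, 0.810000]
Iteration 4:
  c_4 = (0.728750 + 0.810000)/2 = 0.769375
  f(c_4) = f(0.769375) = 0.051029
  f(a) × f(c) < 0, new interval: [0.728750, 0.769375]
Iteration 5:
  c_5 = (0.728750 + 0.769375)/2 = 0.749062
  f(c_5) = f(0.749062) = 0.016735
  f(a) × f(c) < 0, new interval: [0.728750, 0.749062]
Iteration 6:
  c_6 = (0.728750 + 0.749062)/2 = 0.738906
  f(c_6) = f(0.738906) = -0.000299
  f(a) × f(c) ≥ 0, new interval: [0.738906, 0.749062]

After 6 iteration(s), the approximation is c_6 = 0.738906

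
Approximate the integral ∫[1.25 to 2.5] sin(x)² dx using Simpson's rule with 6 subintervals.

f(x) = sin(x)²
a = 1.25, b = 2.5, n = 6
h = (b - a)/n = 0.208333

Simpson's rule: (h/3)[f(x₀) + 4f(x₁) + 2f(x₂) + ... + f(xₙ)]

x_0 = 1.2500, f(x_0) = 0.900572, coefficient = 1
x_1 = 1.4583, f(x_1) = 0.987405, coefficient = 4
x_2 = 1.6667, f(x_2) = 0.990837, coefficient = 2
x_3 = 1.8750, f(x_3) = 0.910280, coefficient = 4
x_4 = 2.0833, f(x_4) = 0.759518, coefficient = 2
x_5 = 2.2917, f(x_5) = 0.564349, coefficient = 4
x_6 = 2.5000, f(x_6) = 0.358169, coefficient = 1

I ≈ (0.208333/3) × 14.607586 = 1.014416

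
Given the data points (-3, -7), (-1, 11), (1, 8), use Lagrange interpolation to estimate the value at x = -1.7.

Lagrange interpolation formula:
P(x) = Σ yᵢ × Lᵢ(x)
where Lᵢ(x) = Π_{j≠i} (x - xⱼ)/(xᵢ - xⱼ)

L_0(-1.7) = (-1.7 - (-1))/(-3 - (-1)) × (-1.7 - 1)/(-3 - 1) = 0.236250
L_1(-1.7) = (-1.7 - (-3))/(-1 - (-3)) × (-1.7 - 1)/(-1 - 1) = 0.877500
L_2(-1.7) = (-1.7 - (-3))/(1 - (-3)) × (-1.7 - (-1))/(1 - (-1)) = -0.113750

P(-1.7) = (-7)×L_0(-1.7) + 11×L_1(-1.7) + 8×L_2(-1.7)
P(-1.7) = 7.088750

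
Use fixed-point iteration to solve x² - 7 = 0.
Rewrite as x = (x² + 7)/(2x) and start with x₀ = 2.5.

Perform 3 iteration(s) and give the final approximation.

Equation: x² - 7 = 0
Fixed-point form: x = (x² + 7)/(2x)
x₀ = 2.5

x_1 = g(2.500000) = 2.650000
x_2 = g(2.650000) = 2.645755
x_3 = g(2.645755) = 2.645751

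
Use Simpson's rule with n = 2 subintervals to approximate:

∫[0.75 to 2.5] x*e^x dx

f(x) = x*e^x
a = 0.75, b = 2.5, n = 2
h = (b - a)/n = 0.875000

Simpson's rule: (h/3)[f(x₀) + 4f(x₁) + 2f(x₂) + ... + f(xₙ)]

x_0 = 0.7500, f(x_0) = 1.587750, coefficient = 1
x_1 = 1.6250, f(x_1) = 8.252431, coefficient = 4
x_2 = 2.5000, f(x_2) = 30.456235, coefficient = 1

I ≈ (0.875000/3) × 65.053709 = 18.973998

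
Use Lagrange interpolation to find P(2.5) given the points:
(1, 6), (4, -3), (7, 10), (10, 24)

Lagrange interpolation formula:
P(x) = Σ yᵢ × Lᵢ(x)
where Lᵢ(x) = Π_{j≠i} (x - xⱼ)/(xᵢ - xⱼ)

L_0(2.5) = (2.5 - 4)/(1 - 4) × (2.5 - 7)/(1 - 7) × (2.5 - 10)/(1 - 10) = 0.312500
L_1(2.5) = (2.5 - 1)/(4 - 1) × (2.5 - 7)/(4 - 7) × (2.5 - 10)/(4 - 10) = 0.937500
L_2(2.5) = (2.5 - 1)/(7 - 1) × (2.5 - 4)/(7 - 4) × (2.5 - 10)/(7 - 10) = -0.312500
L_3(2.5) = (2.5 - 1)/(10 - 1) × (2.5 - 4)/(10 - 4) × (2.5 - 7)/(10 - 7) = 0.062500

P(2.5) = 6×L_0(2.5) + (-3)×L_1(2.5) + 10×L_2(2.5) + 24×L_3(2.5)
P(2.5) = -2.562500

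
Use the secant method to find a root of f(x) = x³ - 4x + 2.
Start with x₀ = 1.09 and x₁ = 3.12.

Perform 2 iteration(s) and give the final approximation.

f(x) = x³ - 4x + 2
x₀ = 1.09, x₁ = 3.12

Secant formula: x_{n+1} = x_n - f(x_n)(x_n - x_{n-1})/(f(x_n) - f(x_{n-1}))

Iteration 1:
  f(1.090000) = -1.064971
  f(3.120000) = 19.891328
  x_2 = 3.120000 - 19.891328×(3.120000 - 1.090000)/(19.891328 - (-1.064971))
       = 1.193162
Iteration 2:
  f(3.120000) = 19.891328
  f(1.193162) = -1.074020
  x_3 = 1.193162 - (-1.074020)×(1.193162 - 3.120000)/(-1.074020 - 19.891328)
       = 1.291871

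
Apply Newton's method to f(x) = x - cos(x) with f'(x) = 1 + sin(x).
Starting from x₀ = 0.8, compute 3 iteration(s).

f(x) = x - cos(x)
f'(x) = 1 + sin(x)
x₀ = 0.8

Newton-Raphson formula: x_{n+1} = x_n - f(x_n)/f'(x_n)

Iteration 1:
  f(0.800000) = 0.103293
  f'(0.800000) = 1.717356
  x_1 = 0.800000 - 0.103293/1.717356 = 0.739853
Iteration 2:
  f(0.739853) = 0.001286
  f'(0.739853) = 1.674180
  x_2 = 0.739853 - 0.001286/1.674180 = 0.739085
Iteration 3:
  f(0.739085) = 0.000000
  f'(0.739085) = 1.673612
  x_3 = 0.739085 - 0.000000/1.673612 = 0.739085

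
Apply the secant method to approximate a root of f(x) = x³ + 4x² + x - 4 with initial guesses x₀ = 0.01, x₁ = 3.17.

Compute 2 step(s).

f(x) = x³ + 4x² + x - 4
x₀ = 0.01, x₁ = 3.17

Secant formula: x_{n+1} = x_n - f(x_n)(x_n - x_{n-1})/(f(x_n) - f(x_{n-1}))

Iteration 1:
  f(0.010000) = -3.989599
  f(3.170000) = 71.220613
  x_2 = 3.170000 - 71.220613×(3.170000 - 0.010000)/(71.220613 - (-3.989599))
       = 0.177625
Iteration 2:
  f(3.170000) = 71.220613
  f(0.177625) = -3.690568
  x_3 = 0.177625 - (-3.690568)×(0.177625 - 3.170000)/(-3.690568 - 71.220613)
       = 0.325047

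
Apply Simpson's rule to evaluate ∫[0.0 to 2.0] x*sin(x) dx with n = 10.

f(x) = x*sin(x)
a = 0.0, b = 2.0, n = 10
h = (b - a)/n = 0.200000

Simpson's rule: (h/3)[f(x₀) + 4f(x₁) + 2f(x₂) + ... + f(xₙ)]

x_0 = 0.0000, f(x_0) = 0.000000, coefficient = 1
x_1 = 0.2000, f(x_1) = 0.039734, coefficient = 4
x_2 = 0.4000, f(x_2) = 0.155767, coefficient = 2
x_3 = 0.6000, f(x_3) = 0.338785, coefficient = 4
x_4 = 0.8000, f(x_4) = 0.573885, coefficient = 2
x_5 = 1.0000, f(x_5) = 0.841471, coefficient = 4
x_6 = 1.2000, f(x_6) = 1.118447, coefficient = 2
x_7 = 1.4000, f(x_7) = 1.379630, coefficient = 4
x_8 = 1.6000, f(x_8) = 1.599318, coefficient = 2
x_9 = 1.8000, f(x_9) = 1.752926, coefficient = 4
x_10 = 2.0000, f(x_10) = 1.818595, coefficient = 1

I ≈ (0.200000/3) × 26.123611 = 1.741574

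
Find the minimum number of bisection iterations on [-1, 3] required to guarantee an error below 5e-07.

We need (b-a)/2^n ≤ 5e-07
(3 - (-1))/2^n ≤ 5e-07
4/2^n ≤ 5e-07
2^n ≥ 8000000
n ≥ log₂(8000000) = 22.93
n ≥ 23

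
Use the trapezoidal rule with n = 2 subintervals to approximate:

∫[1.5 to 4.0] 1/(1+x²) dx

f(x) = 1/(1+x²)
a = 1.5, b = 4.0, n = 2
h = (b - a)/n = 1.250000

Trapezoidal rule: (h/2)[f(x₀) + 2f(x₁) + 2f(x₂) + ... + f(xₙ)]

x_0 = 1.5000, f(x_0) = 0.307692, coefficient = 1
x_1 = 2.7500, f(x_1) = 0.116788, coefficient = 2
x_2 = 4.0000, f(x_2) = 0.058824, coefficient = 1

I ≈ (1.250000/2) × 0.600092 = 0.375058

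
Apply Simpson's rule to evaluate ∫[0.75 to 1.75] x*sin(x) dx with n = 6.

f(x) = x*sin(x)
a = 0.75, b = 1.75, n = 6
h = (b - a)/n = 0.166667

Simpson's rule: (h/3)[f(x₀) + 4f(x₁) + 2f(x₂) + ... + f(xₙ)]

x_0 = 0.7500, f(x_0) = 0.511229, coefficient = 1
x_1 = 0.9167, f(x_1) = 0.727446, coefficient = 4
x_2 = 1.0833, f(x_2) = 0.957151, coefficient = 2
x_3 = 1.2500, f(x_3) = 1.186231, coefficient = 4
x_4 = 1.4167, f(x_4) = 1.399873, coefficient = 2
x_5 = 1.5833, f(x_5) = 1.583209, coefficient = 4
x_6 = 1.7500, f(x_6) = 1.721975, coefficient = 1

I ≈ (0.166667/3) × 20.934796 = 1.163044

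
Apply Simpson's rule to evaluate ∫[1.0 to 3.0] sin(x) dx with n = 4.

f(x) = sin(x)
a = 1.0, b = 3.0, n = 4
h = (b - a)/n = 0.500000

Simpson's rule: (h/3)[f(x₀) + 4f(x₁) + 2f(x₂) + ... + f(xₙ)]

x_0 = 1.0000, f(x_0) = 0.841471, coefficient = 1
x_1 = 1.5000, f(x_1) = 0.997495, coefficient = 4
x_2 = 2.0000, f(x_2) = 0.909297, coefficient = 2
x_3 = 2.5000, f(x_3) = 0.598472, coefficient = 4
x_4 = 3.0000, f(x_4) = 0.141120, coefficient = 1

I ≈ (0.500000/3) × 9.185054 = 1.530842
Exact value: 1.530295
Error: 0.000548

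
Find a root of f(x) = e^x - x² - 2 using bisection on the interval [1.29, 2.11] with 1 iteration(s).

f(x) = e^x - x² - 2
Initial interval: [1.29, 2.11]

Iteration 1:
  c_1 = (1.290000 + 2.110000)/2 = 1.700000
  f(c_1) = f(1.700000) = 0.583947
  f(a) × f(c) < 0, new interval: [1.290000, 1.700000]

After 1 iteration(s), the approximation is c_1 = 1.700000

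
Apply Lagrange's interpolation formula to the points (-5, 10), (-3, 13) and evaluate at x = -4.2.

Lagrange interpolation formula:
P(x) = Σ yᵢ × Lᵢ(x)
where Lᵢ(x) = Π_{j≠i} (x - xⱼ)/(xᵢ - xⱼ)

L_0(-4.2) = (-4.2 - (-3))/(-5 - (-3)) = 0.600000
L_1(-4.2) = (-4.2 - (-5))/(-3 - (-5)) = 0.400000

P(-4.2) = 10×L_0(-4.2) + 13×L_1(-4.2)
P(-4.2) = 11.200000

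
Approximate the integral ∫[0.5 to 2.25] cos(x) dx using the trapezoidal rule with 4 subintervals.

f(x) = cos(x)
a = 0.5, b = 2.25, n = 4
h = (b - a)/n = 0.437500

Trapezoidal rule: (h/2)[f(x₀) + 2f(x₁) + 2f(x₂) + ... + f(xₙ)]

x_0 = 0.5000, f(x_0) = 0.877583, coefficient = 1
x_1 = 0.9375, f(x_1) = 0.591805, coefficient = 2
x_2 = 1.3750, f(x_2) = 0.194548, coefficient = 2
x_3 = 1.8125, f(x_3) = -0.239357, coefficient = 2
x_4 = 2.2500, f(x_4) = -0.628174, coefficient = 1

I ≈ (0.437500/2) × 1.343400 = 0.293869
Exact value: 0.298648
Error: 0.004779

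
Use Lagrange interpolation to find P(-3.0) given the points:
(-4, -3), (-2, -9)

Lagrange interpolation formula:
P(x) = Σ yᵢ × Lᵢ(x)
where Lᵢ(x) = Π_{j≠i} (x - xⱼ)/(xᵢ - xⱼ)

L_0(-3.0) = (-3.0 - (-2))/(-4 - (-2)) = 0.500000
L_1(-3.0) = (-3.0 - (-4))/(-2 - (-4)) = 0.500000

P(-3.0) = (-3)×L_0(-3.0) + (-9)×L_1(-3.0)
P(-3.0) = -6.000000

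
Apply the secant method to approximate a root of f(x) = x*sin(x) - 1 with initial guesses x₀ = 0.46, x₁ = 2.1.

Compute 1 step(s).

f(x) = x*sin(x) - 1
x₀ = 0.46, x₁ = 2.1

Secant formula: x_{n+1} = x_n - f(x_n)(x_n - x_{n-1})/(f(x_n) - f(x_{n-1}))

Iteration 1:
  f(0.460000) = -0.795784
  f(2.100000) = 0.812740
  x_2 = 2.100000 - 0.812740×(2.100000 - 0.460000)/(0.812740 - (-0.795784))
       = 1.271356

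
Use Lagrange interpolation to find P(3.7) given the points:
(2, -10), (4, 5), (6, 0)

Lagrange interpolation formula:
P(x) = Σ yᵢ × Lᵢ(x)
where Lᵢ(x) = Π_{j≠i} (x - xⱼ)/(xᵢ - xⱼ)

L_0(3.7) = (3.7 - 4)/(2 - 4) × (3.7 - 6)/(2 - 6) = 0.086250
L_1(3.7) = (3.7 - 2)/(4 - 2) × (3.7 - 6)/(4 - 6) = 0.977500
L_2(3.7) = (3.7 - 2)/(6 - 2) × (3.7 - 4)/(6 - 4) = -0.063750

P(3.7) = (-10)×L_0(3.7) + 5×L_1(3.7) + 0×L_2(3.7)
P(3.7) = 4.025000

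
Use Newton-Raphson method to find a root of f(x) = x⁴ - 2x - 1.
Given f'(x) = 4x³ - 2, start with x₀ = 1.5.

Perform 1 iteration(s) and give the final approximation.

f(x) = x⁴ - 2x - 1
f'(x) = 4x³ - 2
x₀ = 1.5

Newton-Raphson formula: x_{n+1} = x_n - f(x_n)/f'(x_n)

Iteration 1:
  f(1.500000) = 1.062500
  f'(1.500000) = 11.500000
  x_1 = 1.500000 - 1.062500/11.500000 = 1.407609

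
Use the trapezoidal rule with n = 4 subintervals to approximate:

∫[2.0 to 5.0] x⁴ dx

f(x) = x⁴
a = 2.0, b = 5.0, n = 4
h = (b - a)/n = 0.750000

Trapezoidal rule: (h/2)[f(x₀) + 2f(x₁) + 2f(x₂) + ... + f(xₙ)]

x_0 = 2.0000, f(x_0) = 16.000000, coefficient = 1
x_1 = 2.7500, f(x_1) = 57.191406, coefficient = 2
x_2 = 3.5000, f(x_2) = 150.062500, coefficient = 2
x_3 = 4.2500, f(x_3) = 326.253906, coefficient = 2
x_4 = 5.0000, f(x_4) = 625.000000, coefficient = 1

I ≈ (0.750000/2) × 1708.015625 = 640.505859
Exact value: 618.600000
Error: 21.905859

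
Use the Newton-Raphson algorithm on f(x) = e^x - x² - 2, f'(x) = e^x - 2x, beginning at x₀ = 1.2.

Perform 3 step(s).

f(x) = e^x - x² - 2
f'(x) = e^x - 2x
x₀ = 1.2

Newton-Raphson formula: x_{n+1} = x_n - f(x_n)/f'(x_n)

Iteration 1:
  f(1.200000) = -0.119883
  f'(1.200000) = 0.920117
  x_1 = 1.200000 - (-0.119883)/0.920117 = 1.330291
Iteration 2:
  f(1.330291) = 0.012470
  f'(1.330291) = 1.121562
  x_2 = 1.330291 - 0.012470/1.121562 = 1.319173
Iteration 3:
  f(1.319173) = 0.000109
  f'(1.319173) = 1.101981
  x_3 = 1.319173 - 0.000109/1.101981 = 1.319074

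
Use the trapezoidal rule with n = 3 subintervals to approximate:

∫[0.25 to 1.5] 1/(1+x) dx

f(x) = 1/(1+x)
a = 0.25, b = 1.5, n = 3
h = (b - a)/n = 0.416667

Trapezoidal rule: (h/2)[f(x₀) + 2f(x₁) + 2f(x₂) + ... + f(xₙ)]

x_0 = 0.2500, f(x_0) = 0.800000, coefficient = 1
x_1 = 0.6667, f(x_1) = 0.600000, coefficient = 2
x_2 = 1.0833, f(x_2) = 0.480000, coefficient = 2
x_3 = 1.5000, f(x_3) = 0.400000, coefficient = 1

I ≈ (0.416667/2) × 3.360000 = 0.700000
Exact value: 0.693147
Error: 0.006853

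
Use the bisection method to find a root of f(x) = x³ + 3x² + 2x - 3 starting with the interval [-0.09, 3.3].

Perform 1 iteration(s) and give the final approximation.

f(x) = x³ + 3x² + 2x - 3
Initial interval: [-0.09, 3.3]

Iteration 1:
  c_1 = (-0.090000 + 3.300000)/2 = 1.605000
  f(c_1) = f(1.605000) = 12.072595
  f(a) × f(c) < 0, new interval: [-0.090000, 1.605000]

After 1 iteration(s), the approximation is c_1 = 1.605000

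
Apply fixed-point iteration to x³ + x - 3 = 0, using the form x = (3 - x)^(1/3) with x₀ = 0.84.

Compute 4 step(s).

Equation: x³ + x - 3 = 0
Fixed-point form: x = (3 - x)^(1/3)
x₀ = 0.84

x_1 = g(0.840000) = 1.292661
x_2 = g(1.292661) = 1.195198
x_3 = g(1.195198) = 1.217521
x_4 = g(1.217521) = 1.212481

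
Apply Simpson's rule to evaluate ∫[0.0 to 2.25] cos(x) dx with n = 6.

f(x) = cos(x)
a = 0.0, b = 2.25, n = 6
h = (b - a)/n = 0.375000

Simpson's rule: (h/3)[f(x₀) + 4f(x₁) + 2f(x₂) + ... + f(xₙ)]

x_0 = 0.0000, f(x_0) = 1.000000, coefficient = 1
x_1 = 0.3750, f(x_1) = 0.930508, coefficient = 4
x_2 = 0.7500, f(x_2) = 0.731689, coefficient = 2
x_3 = 1.1250, f(x_3) = 0.431177, coefficient = 4
x_4 = 1.5000, f(x_4) = 0.070737, coefficient = 2
x_5 = 1.8750, f(x_5) = -0.299534, coefficient = 4
x_6 = 2.2500, f(x_6) = -0.628174, coefficient = 1

I ≈ (0.375000/3) × 6.225281 = 0.778160
Exact value: 0.778073
Error: 0.000087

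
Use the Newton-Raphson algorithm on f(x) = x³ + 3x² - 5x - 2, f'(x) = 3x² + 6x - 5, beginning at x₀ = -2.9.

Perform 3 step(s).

f(x) = x³ + 3x² - 5x - 2
f'(x) = 3x² + 6x - 5
x₀ = -2.9

Newton-Raphson formula: x_{n+1} = x_n - f(x_n)/f'(x_n)

Iteration 1:
  f(-2.900000) = 13.341000
  f'(-2.900000) = 2.830000
  x_1 = -2.900000 - 13.341000/2.830000 = -7.614134
Iteration 2:
  f(-7.614134) = -231.433951
  f'(-7.614134) = 123.240317
  x_2 = -7.614134 - (-231.433951)/123.240317 = -5.736226
Iteration 3:
  f(-5.736226) = -63.352469
  f'(-5.736226) = 59.295524
  x_3 = -5.736226 - (-63.352469)/59.295524 = -4.667807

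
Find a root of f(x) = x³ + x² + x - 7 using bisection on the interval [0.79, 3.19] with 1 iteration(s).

f(x) = x³ + x² + x - 7
Initial interval: [0.79, 3.19]

Iteration 1:
  c_1 = (0.790000 + 3.190000)/2 = 1.990000
  f(c_1) = f(1.990000) = 6.830699
  f(a) × f(c) < 0, new interval: [0.790000, 1.990000]

After 1 iteration(s), the approximation is c_1 = 1.990000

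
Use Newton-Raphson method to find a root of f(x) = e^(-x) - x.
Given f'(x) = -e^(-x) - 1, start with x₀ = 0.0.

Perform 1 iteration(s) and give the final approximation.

f(x) = e^(-x) - x
f'(x) = -e^(-x) - 1
x₀ = 0.0

Newton-Raphson formula: x_{n+1} = x_n - f(x_n)/f'(x_n)

Iteration 1:
  f(0.000000) = 1.000000
  f'(0.000000) = -2.000000
  x_1 = 0.000000 - 1.000000/(-2.000000) = 0.500000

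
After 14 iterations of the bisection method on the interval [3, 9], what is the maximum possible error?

Bisection error bound: |error| ≤ (b-a)/2^n
|error| ≤ (9 - 3)/2^14 = 6/2^14
|error| ≤ 0.0003662109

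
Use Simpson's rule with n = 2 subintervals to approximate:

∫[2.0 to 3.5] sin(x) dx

f(x) = sin(x)
a = 2.0, b = 3.5, n = 2
h = (b - a)/n = 0.750000

Simpson's rule: (h/3)[f(x₀) + 4f(x₁) + 2f(x₂) + ... + f(xₙ)]

x_0 = 2.0000, f(x_0) = 0.909297, coefficient = 1
x_1 = 2.7500, f(x_1) = 0.381661, coefficient = 4
x_2 = 3.5000, f(x_2) = -0.350783, coefficient = 1

I ≈ (0.750000/3) × 2.085158 = 0.521290
Exact value: 0.520310
Error: 0.000980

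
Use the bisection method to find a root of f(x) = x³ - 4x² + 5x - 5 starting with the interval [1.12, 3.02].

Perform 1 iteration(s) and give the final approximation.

f(x) = x³ - 4x² + 5x - 5
Initial interval: [1.12, 3.02]

Iteration 1:
  c_1 = (1.120000 + 3.020000)/2 = 2.070000
  f(c_1) = f(2.070000) = -2.919857
  f(a) × f(c) ≥ 0, new interval: [2.070000, 3.020000]

After 1 iteration(s), the approximation is c_1 = 2.070000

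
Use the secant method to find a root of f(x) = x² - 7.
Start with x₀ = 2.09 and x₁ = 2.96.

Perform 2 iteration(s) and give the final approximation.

f(x) = x² - 7
x₀ = 2.09, x₁ = 2.96

Secant formula: x_{n+1} = x_n - f(x_n)(x_n - x_{n-1})/(f(x_n) - f(x_{n-1}))

Iteration 1:
  f(2.090000) = -2.631900
  f(2.960000) = 1.761600
  x_2 = 2.960000 - 1.761600×(2.960000 - 2.090000)/(1.761600 - (-2.631900))
       = 2.611168
Iteration 2:
  f(2.960000) = 1.761600
  f(2.611168) = -0.181800
  x_3 = 2.611168 - (-0.181800)×(2.611168 - 2.960000)/(-0.181800 - 1.761600)
       = 2.643801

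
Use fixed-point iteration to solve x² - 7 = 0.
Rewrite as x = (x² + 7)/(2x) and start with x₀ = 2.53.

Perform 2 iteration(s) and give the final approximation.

Equation: x² - 7 = 0
Fixed-point form: x = (x² + 7)/(2x)
x₀ = 2.53

x_1 = g(2.530000) = 2.648399
x_2 = g(2.648399) = 2.645753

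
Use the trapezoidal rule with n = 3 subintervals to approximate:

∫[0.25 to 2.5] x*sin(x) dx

f(x) = x*sin(x)
a = 0.25, b = 2.5, n = 3
h = (b - a)/n = 0.750000

Trapezoidal rule: (h/2)[f(x₀) + 2f(x₁) + 2f(x₂) + ... + f(xₙ)]

x_0 = 0.2500, f(x_0) = 0.061851, coefficient = 1
x_1 = 1.0000, f(x_1) = 0.841471, coefficient = 2
x_2 = 1.7500, f(x_2) = 1.721975, coefficient = 2
x_3 = 2.5000, f(x_3) = 1.496180, coefficient = 1

I ≈ (0.750000/2) × 6.684924 = 2.506847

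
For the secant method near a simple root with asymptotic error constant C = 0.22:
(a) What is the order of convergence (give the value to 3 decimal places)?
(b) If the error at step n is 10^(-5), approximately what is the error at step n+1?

(a) Secant method has superlinear convergence with order φ = (1+√5)/2 ≈ 1.618.
    This means |e_{n+1}| ≈ C|e_n|^1.618.

(b) With |e_n| = 10^(-5) and C = 0.22:
    |e_{n+1}| ≈ 0.22 × (10^(-5))^1.618 = 0.22 × 10^(-8.09)

(a) ≈ 1.618 (golden ratio); (b) |e_{n+1}| ≈ 1.788e-09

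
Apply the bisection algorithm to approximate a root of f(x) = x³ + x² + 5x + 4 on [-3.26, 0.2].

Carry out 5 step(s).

f(x) = x³ + x² + 5x + 4
Initial interval: [-3.26, 0.2]

Iteration 1:
  c_1 = (-3.260000 + 0.200000)/2 = -1.530000
  f(c_1) = f(-1.530000) = -4.890677
  f(a) × f(c) ≥ 0, new interval: [-1.530000, 0.200000]
Iteration 2:
  c_2 = (-1.530000 + 0.200000)/2 = -0.665000
  f(c_2) = f(-0.665000) = 0.823145
  f(a) × f(c) < 0, new interval: [-1.530000, -0.665000]
Iteration 3:
  c_3 = (-1.530000 + (-0.665000))/2 = -1.097500
  f(c_3) = f(-1.097500) = -1.604939
  f(a) × f(c) ≥ 0, new interval: [-1.097500, -0.665000]
Iteration 4:
  c_4 = (-1.097500 + (-0.665000))/2 = -0.881250
  f(c_4) = f(-0.881250) = -0.314029
  f(a) × f(c) ≥ 0, new interval: [-0.881250, -0.665000]
Iteration 5:
  c_5 = (-0.881250 + (-0.665000))/2 = -0.773125
  f(c_5) = f(-0.773125) = 0.269983
  f(a) × f(c) < 0, new interval: [-0.881250, -0.773125]

After 5 iteration(s), the approximation is c_5 = -0.773125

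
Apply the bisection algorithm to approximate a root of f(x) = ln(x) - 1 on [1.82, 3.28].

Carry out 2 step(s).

f(x) = ln(x) - 1
Initial interval: [1.82, 3.28]

Iteration 1:
  c_1 = (1.820000 + 3.280000)/2 = 2.550000
  f(c_1) = f(2.550000) = -0.063907
  f(a) × f(c) ≥ 0, new interval: [2.550000, 3.280000]
Iteration 2:
  c_2 = (2.550000 + 3.280000)/2 = 2.915000
  f(c_2) = f(2.915000) = 0.069870
  f(a) × f(c) < 0, new interval: [2.550000, 2.915000]

After 2 iteration(s), the approximation is c_2 = 2.915000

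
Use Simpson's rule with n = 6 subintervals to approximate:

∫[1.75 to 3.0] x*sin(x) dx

f(x) = x*sin(x)
a = 1.75, b = 3.0, n = 6
h = (b - a)/n = 0.208333

Simpson's rule: (h/3)[f(x₀) + 4f(x₁) + 2f(x₂) + ... + f(xₙ)]

x_0 = 1.7500, f(x_0) = 1.721975, coefficient = 1
x_1 = 1.9583, f(x_1) = 1.813109, coefficient = 4
x_2 = 2.1667, f(x_2) = 1.793264, coefficient = 2
x_3 = 2.3750, f(x_3) = 1.647502, coefficient = 4
x_4 = 2.5833, f(x_4) = 1.368419, coefficient = 2
x_5 = 2.7917, f(x_5) = 0.957062, coefficient = 4
x_6 = 3.0000, f(x_6) = 0.423360, coefficient = 1

I ≈ (0.208333/3) × 26.139393 = 1.815236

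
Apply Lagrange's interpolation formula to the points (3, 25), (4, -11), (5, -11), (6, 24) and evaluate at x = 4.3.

Lagrange interpolation formula:
P(x) = Σ yᵢ × Lᵢ(x)
where Lᵢ(x) = Π_{j≠i} (x - xⱼ)/(xᵢ - xⱼ)

L_0(4.3) = (4.3 - 4)/(3 - 4) × (4.3 - 5)/(3 - 5) × (4.3 - 6)/(3 - 6) = -0.059500
L_1(4.3) = (4.3 - 3)/(4 - 3) × (4.3 - 5)/(4 - 5) × (4.3 - 6)/(4 - 6) = 0.773500
L_2(4.3) = (4.3 - 3)/(5 - 3) × (4.3 - 4)/(5 - 4) × (4.3 - 6)/(5 - 6) = 0.331500
L_3(4.3) = (4.3 - 3)/(6 - 3) × (4.3 - 4)/(6 - 4) × (4.3 - 5)/(6 - 5) = -0.045500

P(4.3) = 25×L_0(4.3) + (-11)×L_1(4.3) + (-11)×L_2(4.3) + 24×L_3(4.3)
P(4.3) = -14.734500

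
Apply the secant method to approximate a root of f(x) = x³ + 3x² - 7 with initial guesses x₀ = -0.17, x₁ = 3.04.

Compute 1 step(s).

f(x) = x³ + 3x² - 7
x₀ = -0.17, x₁ = 3.04

Secant formula: x_{n+1} = x_n - f(x_n)(x_n - x_{n-1})/(f(x_n) - f(x_{n-1}))

Iteration 1:
  f(-0.170000) = -6.918213
  f(3.040000) = 48.819264
  x_2 = 3.040000 - 48.819264×(3.040000 - (-0.170000))/(48.819264 - (-6.918213))
       = 0.228430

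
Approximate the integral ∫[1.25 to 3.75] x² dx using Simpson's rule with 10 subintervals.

f(x) = x²
a = 1.25, b = 3.75, n = 10
h = (b - a)/n = 0.250000

Simpson's rule: (h/3)[f(x₀) + 4f(x₁) + 2f(x₂) + ... + f(xₙ)]

x_0 = 1.2500, f(x_0) = 1.562500, coefficient = 1
x_1 = 1.5000, f(x_1) = 2.250000, coefficient = 4
x_2 = 1.7500, f(x_2) = 3.062500, coefficient = 2
x_3 = 2.0000, f(x_3) = 4.000000, coefficient = 4
x_4 = 2.2500, f(x_4) = 5.062500, coefficient = 2
x_5 = 2.5000, f(x_5) = 6.250000, coefficient = 4
x_6 = 2.7500, f(x_6) = 7.562500, coefficient = 2
x_7 = 3.0000, f(x_7) = 9.000000, coefficient = 4
x_8 = 3.2500, f(x_8) = 10.562500, coefficient = 2
x_9 = 3.5000, f(x_9) = 12.250000, coefficient = 4
x_10 = 3.7500, f(x_10) = 14.062500, coefficient = 1

I ≈ (0.250000/3) × 203.125000 = 16.927083
Exact value: 16.927083
Error: 0.000000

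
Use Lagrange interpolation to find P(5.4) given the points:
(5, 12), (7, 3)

Lagrange interpolation formula:
P(x) = Σ yᵢ × Lᵢ(x)
where Lᵢ(x) = Π_{j≠i} (x - xⱼ)/(xᵢ - xⱼ)

L_0(5.4) = (5.4 - 7)/(5 - 7) = 0.800000
L_1(5.4) = (5.4 - 5)/(7 - 5) = 0.200000

P(5.4) = 12×L_0(5.4) + 3×L_1(5.4)
P(5.4) = 10.200000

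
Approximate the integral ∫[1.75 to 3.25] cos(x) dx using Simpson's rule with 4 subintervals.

f(x) = cos(x)
a = 1.75, b = 3.25, n = 4
h = (b - a)/n = 0.375000

Simpson's rule: (h/3)[f(x₀) + 4f(x₁) + 2f(x₂) + ... + f(xₙ)]

x_0 = 1.7500, f(x_0) = -0.178246, coefficient = 1
x_1 = 2.1250, f(x_1) = -0.526266, coefficient = 4
x_2 = 2.5000, f(x_2) = -0.801144, coefficient = 2
x_3 = 2.8750, f(x_3) = -0.964674, coefficient = 4
x_4 = 3.2500, f(x_4) = -0.994130, coefficient = 1

I ≈ (0.375000/3) × -8.738425 = -1.092303
Exact value: -1.092181
Error: 0.000122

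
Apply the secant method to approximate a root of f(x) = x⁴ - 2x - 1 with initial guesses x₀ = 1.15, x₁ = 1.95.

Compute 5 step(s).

f(x) = x⁴ - 2x - 1
x₀ = 1.15, x₁ = 1.95

Secant formula: x_{n+1} = x_n - f(x_n)(x_n - x_{n-1})/(f(x_n) - f(x_{n-1}))

Iteration 1:
  f(1.150000) = -1.550994
  f(1.950000) = 9.559006
  x_2 = 1.950000 - 9.559006×(1.950000 - 1.150000)/(9.559006 - (-1.550994))
       = 1.261683
Iteration 2:
  f(1.950000) = 9.559006
  f(1.261683) = -0.989400
  x_3 = 1.261683 - (-0.989400)×(1.261683 - 1.950000)/(-0.989400 - 9.559006)
       = 1.326244
Iteration 3:
  f(1.261683) = -0.989400
  f(1.326244) = -0.558675
  x_4 = 1.326244 - (-0.558675)×(1.326244 - 1.261683)/(-0.558675 - (-0.989400))
       = 1.409984
Iteration 4:
  f(1.326244) = -0.558675
  f(1.409984) = 0.132397
  x_5 = 1.409984 - 0.132397×(1.409984 - 1.326244)/(0.132397 - (-0.558675))
       = 1.393941
Iteration 5:
  f(1.409984) = 0.132397
  f(1.393941) = -0.012353
  x_6 = 1.393941 - (-0.012353)×(1.393941 - 1.409984)/(-0.012353 - 0.132397)
       = 1.395310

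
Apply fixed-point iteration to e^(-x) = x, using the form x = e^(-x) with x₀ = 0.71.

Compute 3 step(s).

Equation: e^(-x) = x
Fixed-point form: x = e^(-x)
x₀ = 0.71

x_1 = g(0.710000) = 0.491644
x_2 = g(0.491644) = 0.611620
x_3 = g(0.611620) = 0.542471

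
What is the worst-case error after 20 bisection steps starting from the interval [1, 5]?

Bisection error bound: |error| ≤ (b-a)/2^n
|error| ≤ (5 - 1)/2^20 = 4/2^20
|error| ≤ 0.0000038147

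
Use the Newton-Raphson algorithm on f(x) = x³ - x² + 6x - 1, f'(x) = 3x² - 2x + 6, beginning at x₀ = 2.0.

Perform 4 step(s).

f(x) = x³ - x² + 6x - 1
f'(x) = 3x² - 2x + 6
x₀ = 2.0

Newton-Raphson formula: x_{n+1} = x_n - f(x_n)/f'(x_n)

Iteration 1:
  f(2.000000) = 15.000000
  f'(2.000000) = 14.000000
  x_1 = 2.000000 - 15.000000/14.000000 = 0.928571
Iteration 2:
  f(0.928571) = 4.509840
  f'(0.928571) = 6.729592
  x_2 = 0.928571 - 4.509840/6.729592 = 0.258421
Iteration 3:
  f(0.258421) = 0.501002
  f'(0.258421) = 5.683502
  x_3 = 0.258421 - 0.501002/5.683502 = 0.170271
Iteration 4:
  f(0.170271) = -0.002431
  f'(0.170271) = 5.746435
  x_4 = 0.170271 - (-0.002431)/5.746435 = 0.170694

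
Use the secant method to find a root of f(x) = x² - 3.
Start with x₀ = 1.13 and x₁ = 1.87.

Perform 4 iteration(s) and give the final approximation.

f(x) = x² - 3
x₀ = 1.13, x₁ = 1.87

Secant formula: x_{n+1} = x_n - f(x_n)(x_n - x_{n-1})/(f(x_n) - f(x_{n-1}))

Iteration 1:
  f(1.130000) = -1.723100
  f(1.870000) = 0.496900
  x_2 = 1.870000 - 0.496900×(1.870000 - 1.130000)/(0.496900 - (-1.723100))
       = 1.704367
Iteration 2:
  f(1.870000) = 0.496900
  f(1.704367) = -0.095134
  x_3 = 1.704367 - (-0.095134)×(1.704367 - 1.870000)/(-0.095134 - 0.496900)
       = 1.730982
Iteration 3:
  f(1.704367) = -0.095134
  f(1.730982) = -0.003700
  x_4 = 1.730982 - (-0.003700)×(1.730982 - 1.704367)/(-0.003700 - (-0.095134))
       = 1.732059
Iteration 4:
  f(1.730982) = -0.003700
  f(1.732059) = 0.000030
  x_5 = 1.732059 - 0.000030×(1.732059 - 1.730982)/(0.000030 - (-0.003700))
       = 1.732051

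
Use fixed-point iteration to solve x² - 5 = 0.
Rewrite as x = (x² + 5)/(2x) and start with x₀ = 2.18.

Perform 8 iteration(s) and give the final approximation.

Equation: x² - 5 = 0
Fixed-point form: x = (x² + 5)/(2x)
x₀ = 2.18

x_1 = g(2.180000) = 2.236789
x_2 = g(2.236789) = 2.236068
x_3 = g(2.236068) = 2.236068
x_4 = g(2.236068) = 2.236068
x_5 = g(2.236068) = 2.236068
x_6 = g(2.236068) = 2.236068
x_7 = g(2.236068) = 2.236068
x_8 = g(2.236068) = 2.236068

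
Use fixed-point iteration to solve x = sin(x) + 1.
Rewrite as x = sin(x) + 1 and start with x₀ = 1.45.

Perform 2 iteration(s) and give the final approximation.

Equation: x = sin(x) + 1
Fixed-point form: x = sin(x) + 1
x₀ = 1.45

x_1 = g(1.450000) = 1.992713
x_2 = g(1.992713) = 1.912306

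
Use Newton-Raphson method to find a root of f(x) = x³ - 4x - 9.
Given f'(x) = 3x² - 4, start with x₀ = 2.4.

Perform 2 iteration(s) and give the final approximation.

f(x) = x³ - 4x - 9
f'(x) = 3x² - 4
x₀ = 2.4

Newton-Raphson formula: x_{n+1} = x_n - f(x_n)/f'(x_n)

Iteration 1:
  f(2.400000) = -4.776000
  f'(2.400000) = 13.280000
  x_1 = 2.400000 - (-4.776000)/13.280000 = 2.759639
Iteration 2:
  f(2.759639) = 0.977763
  f'(2.759639) = 18.846815
  x_2 = 2.759639 - 0.977763/18.846815 = 2.707759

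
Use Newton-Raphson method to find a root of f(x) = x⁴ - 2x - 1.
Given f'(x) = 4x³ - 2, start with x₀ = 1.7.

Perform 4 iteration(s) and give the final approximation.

f(x) = x⁴ - 2x - 1
f'(x) = 4x³ - 2
x₀ = 1.7

Newton-Raphson formula: x_{n+1} = x_n - f(x_n)/f'(x_n)

Iteration 1:
  f(1.700000) = 3.952100
  f'(1.700000) = 17.652000
  x_1 = 1.700000 - 3.952100/17.652000 = 1.476110
Iteration 2:
  f(1.476110) = 0.795392
  f'(1.476110) = 10.865198
  x_2 = 1.476110 - 0.795392/10.865198 = 1.402905
Iteration 3:
  f(1.402905) = 0.067773
  f'(1.402905) = 9.044464
  x_3 = 1.402905 - 0.067773/9.044464 = 1.395412
Iteration 4:
  f(1.395412) = 0.000661
  f'(1.395412) = 8.868432
  x_4 = 1.395412 - 0.000661/8.868432 = 1.395337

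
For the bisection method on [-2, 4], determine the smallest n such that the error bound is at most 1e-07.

We need (b-a)/2^n ≤ 1e-07
(4 - (-2))/2^n ≤ 1e-07
6/2^n ≤ 1e-07
2^n ≥ 60000000
n ≥ log₂(60000000) = 25.84
n ≥ 26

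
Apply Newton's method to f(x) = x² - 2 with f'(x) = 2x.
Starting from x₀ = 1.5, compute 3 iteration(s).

f(x) = x² - 2
f'(x) = 2x
x₀ = 1.5

Newton-Raphson formula: x_{n+1} = x_n - f(x_n)/f'(x_n)

Iteration 1:
  f(1.500000) = 0.250000
  f'(1.500000) = 3.000000
  x_1 = 1.500000 - 0.250000/3.000000 = 1.416667
Iteration 2:
  f(1.416667) = 0.006944
  f'(1.416667) = 2.833333
  x_2 = 1.416667 - 0.006944/2.833333 = 1.414216
Iteration 3:
  f(1.414216) = 0.000006
  f'(1.414216) = 2.828431
  x_3 = 1.414216 - 0.000006/2.828431 = 1.414214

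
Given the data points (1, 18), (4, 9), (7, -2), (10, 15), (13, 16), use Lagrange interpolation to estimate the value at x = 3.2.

Lagrange interpolation formula:
P(x) = Σ yᵢ × Lᵢ(x)
where Lᵢ(x) = Π_{j≠i} (x - xⱼ)/(xᵢ - xⱼ)

L_0(3.2) = (3.2 - 4)/(1 - 4) × (3.2 - 7)/(1 - 7) × (3.2 - 10)/(1 - 10) × (3.2 - 13)/(1 - 13) = 0.104211
L_1(3.2) = (3.2 - 1)/(4 - 1) × (3.2 - 7)/(4 - 7) × (3.2 - 10)/(4 - 10) × (3.2 - 13)/(4 - 13) = 1.146318
L_2(3.2) = (3.2 - 1)/(7 - 1) × (3.2 - 4)/(7 - 4) × (3.2 - 10)/(7 - 10) × (3.2 - 13)/(7 - 13) = -0.361995
L_3(3.2) = (3.2 - 1)/(10 - 1) × (3.2 - 4)/(10 - 4) × (3.2 - 7)/(10 - 7) × (3.2 - 13)/(10 - 13) = 0.134861
L_4(3.2) = (3.2 - 1)/(13 - 1) × (3.2 - 4)/(13 - 4) × (3.2 - 7)/(13 - 7) × (3.2 - 10)/(13 - 10) = -0.023394

P(3.2) = 18×L_0(3.2) + 9×L_1(3.2) + (-2)×L_2(3.2) + 15×L_3(3.2) + 16×L_4(3.2)
P(3.2) = 14.565248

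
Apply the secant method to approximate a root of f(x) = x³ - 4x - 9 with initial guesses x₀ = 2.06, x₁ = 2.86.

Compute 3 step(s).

f(x) = x³ - 4x - 9
x₀ = 2.06, x₁ = 2.86

Secant formula: x_{n+1} = x_n - f(x_n)(x_n - x_{n-1})/(f(x_n) - f(x_{n-1}))

Iteration 1:
  f(2.060000) = -8.498184
  f(2.860000) = 2.953656
  x_2 = 2.860000 - 2.953656×(2.860000 - 2.060000)/(2.953656 - (-8.498184))
       = 2.653664
Iteration 2:
  f(2.860000) = 2.953656
  f(2.653664) = -0.927730
  x_3 = 2.653664 - (-0.927730)×(2.653664 - 2.860000)/(-0.927730 - 2.953656)
       = 2.702983
Iteration 3:
  f(2.653664) = -0.927730
  f(2.702983) = -0.063628
  x_4 = 2.702983 - (-0.063628)×(2.702983 - 2.653664)/(-0.063628 - (-0.927730))
       = 2.706614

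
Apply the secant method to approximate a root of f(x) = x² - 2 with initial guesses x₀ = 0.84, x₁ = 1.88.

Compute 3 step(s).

f(x) = x² - 2
x₀ = 0.84, x₁ = 1.88

Secant formula: x_{n+1} = x_n - f(x_n)(x_n - x_{n-1})/(f(x_n) - f(x_{n-1}))

Iteration 1:
  f(0.840000) = -1.294400
  f(1.880000) = 1.534400
  x_2 = 1.880000 - 1.534400×(1.880000 - 0.840000)/(1.534400 - (-1.294400))
       = 1.315882
Iteration 2:
  f(1.880000) = 1.534400
  f(1.315882) = -0.268454
  x_3 = 1.315882 - (-0.268454)×(1.315882 - 1.880000)/(-0.268454 - 1.534400)
       = 1.399882
Iteration 3:
  f(1.315882) = -0.268454
  f(1.399882) = -0.040330
  x_4 = 1.399882 - (-0.040330)×(1.399882 - 1.315882)/(-0.040330 - (-0.268454))
       = 1.414732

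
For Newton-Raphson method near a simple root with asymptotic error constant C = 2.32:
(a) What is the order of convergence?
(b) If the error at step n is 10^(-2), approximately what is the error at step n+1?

(a) Newton-Raphson has quadratic (order 2) convergence near simple roots.
    This means |e_{n+1}| ≈ C|e_n|².

(b) With |e_n| = 10^(-2) and C = 2.32:
    |e_{n+1}| ≈ 2.32 × (10^(-2))² = 2.32 × 10^(-4)

(a) 2 (quadratic); (b) |e_{n+1}| ≈ 2.320e-04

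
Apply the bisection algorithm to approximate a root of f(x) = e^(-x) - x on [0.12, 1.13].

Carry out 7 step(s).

f(x) = e^(-x) - x
Initial interval: [0.12, 1.13]

Iteration 1:
  c_1 = (0.120000 + 1.130000)/2 = 0.625000
  f(c_1) = f(0.625000) = -0.089739
  f(a) × f(c) < 0, new interval: [0.120000, 0.625000]
Iteration 2:
  c_2 = (0.120000 + 0.625000)/2 = 0.372500
  f(c_2) = f(0.372500) = 0.316510
  f(a) × f(c) ≥ 0, new interval: [0.372500, 0.625000]
Iteration 3:
  c_3 = (0.372500 + 0.625000)/2 = 0.498750
  f(c_3) = f(0.498750) = 0.108539
  f(a) × f(c) ≥ 0, new interval: [0.498750, 0.625000]
Iteration 4:
  c_4 = (0.498750 + 0.625000)/2 = 0.561875
  f(c_4) = f(0.561875) = 0.008264
  f(a) × f(c) ≥ 0, new interval: [0.561875, 0.625000]
Iteration 5:
  c_5 = (0.561875 + 0.625000)/2 = 0.593438
  f(c_5) = f(0.593438) = -0.041012
  f(a) × f(c) < 0, new interval: [0.561875, 0.593438]
Iteration 6:
  c_6 = (0.561875 + 0.593438)/2 = 0.577656
  f(c_6) = f(0.577656) = -0.016444
  f(a) × f(c) < 0, new interval: [0.561875, 0.577656]
Iteration 7:
  c_7 = (0.561875 + 0.577656)/2 = 0.569766
  f(c_7) = f(0.569766) = -0.004108
  f(a) × f(c) < 0, new interval: [0.561875, 0.569766]

After 7 iteration(s), the approximation is c_7 = 0.569766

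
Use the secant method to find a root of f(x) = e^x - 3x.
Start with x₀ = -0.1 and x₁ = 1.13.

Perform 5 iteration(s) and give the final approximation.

f(x) = e^x - 3x
x₀ = -0.1, x₁ = 1.13

Secant formula: x_{n+1} = x_n - f(x_n)(x_n - x_{n-1})/(f(x_n) - f(x_{n-1}))

Iteration 1:
  f(-0.100000) = 1.204837
  f(1.130000) = -0.294343
  x_2 = 1.130000 - (-0.294343)×(1.130000 - (-0.100000))/(-0.294343 - 1.204837)
       = 0.888506
Iteration 2:
  f(1.130000) = -0.294343
  f(0.888506) = -0.234024
  x_3 = 0.888506 - (-0.234024)×(0.888506 - 1.130000)/(-0.234024 - (-0.294343))
       = -0.048425
Iteration 3:
  f(0.888506) = -0.234024
  f(-0.048425) = 1.098005
  x_4 = -0.048425 - 1.098005×(-0.048425 - 0.888506)/(1.098005 - (-0.234024))
       = 0.723897
Iteration 4:
  f(-0.048425) = 1.098005
  f(0.723897) = -0.109236
  x_5 = 0.723897 - (-0.109236)×(0.723897 - (-0.048425))/(-0.109236 - 1.098005)
       = 0.654014
Iteration 5:
  f(0.723897) = -0.109236
  f(0.654014) = -0.038797
  x_6 = 0.654014 - (-0.038797)×(0.654014 - 0.723897)/(-0.038797 - (-0.109236))
       = 0.615524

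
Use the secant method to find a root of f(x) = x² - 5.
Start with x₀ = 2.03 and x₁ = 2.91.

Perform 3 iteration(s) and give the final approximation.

f(x) = x² - 5
x₀ = 2.03, x₁ = 2.91

Secant formula: x_{n+1} = x_n - f(x_n)(x_n - x_{n-1})/(f(x_n) - f(x_{n-1}))

Iteration 1:
  f(2.030000) = -0.879100
  f(2.910000) = 3.468100
  x_2 = 2.910000 - 3.468100×(2.910000 - 2.030000)/(3.468100 - (-0.879100))
       = 2.207955
Iteration 2:
  f(2.910000) = 3.468100
  f(2.207955) = -0.124933
  x_3 = 2.207955 - (-0.124933)×(2.207955 - 2.910000)/(-0.124933 - 3.468100)
       = 2.232366
Iteration 3:
  f(2.207955) = -0.124933
  f(2.232366) = -0.016541
  x_4 = 2.232366 - (-0.016541)×(2.232366 - 2.207955)/(-0.016541 - (-0.124933))
       = 2.236091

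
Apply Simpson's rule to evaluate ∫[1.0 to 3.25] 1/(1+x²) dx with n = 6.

f(x) = 1/(1+x²)
a = 1.0, b = 3.25, n = 6
h = (b - a)/n = 0.375000

Simpson's rule: (h/3)[f(x₀) + 4f(x₁) + 2f(x₂) + ... + f(xₙ)]

x_0 = 1.0000, f(x_0) = 0.500000, coefficient = 1
x_1 = 1.3750, f(x_1) = 0.345946, coefficient = 4
x_2 = 1.7500, f(x_2) = 0.246154, coefficient = 2
x_3 = 2.1250, f(x_3) = 0.181303, coefficient = 4
x_4 = 2.5000, f(x_4) = 0.137931, coefficient = 2
x_5 = 2.8750, f(x_5) = 0.107926, coefficient = 4
x_6 = 3.2500, f(x_6) = 0.086486, coefficient = 1

I ≈ (0.375000/3) × 3.895356 = 0.486919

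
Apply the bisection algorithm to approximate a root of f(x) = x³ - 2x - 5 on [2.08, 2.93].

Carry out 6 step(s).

f(x) = x³ - 2x - 5
Initial interval: [2.08, 2.93]

Iteration 1:
  c_1 = (2.080000 + 2.930000)/2 = 2.505000
  f(c_1) = f(2.505000) = 5.708938
  f(a) × f(c) < 0, new interval: [2.080000, 2.505000]
Iteration 2:
  c_2 = (2.080000 + 2.505000)/2 = 2.292500
  f(c_2) = f(2.292500) = 2.463363
  f(a) × f(c) < 0, new interval: [2.080000, 2.292500]
Iteration 3:
  c_3 = (2.080000 + 2.292500)/2 = 2.186250
  f(c_3) = f(2.186250) = 1.077095
  f(a) × f(c) < 0, new interval: [2.080000, 2.186250]
Iteration 4:
  c_4 = (2.080000 + 2.186250)/2 = 2.133125
  f(c_4) = f(2.133125) = 0.439943
  f(a) × f(c) < 0, new interval: [2.080000, 2.133125]
Iteration 5:
  c_5 = (2.080000 + 2.133125)/2 = 2.106562
  f(c_5) = f(2.106562) = 0.134968
  f(a) × f(c) < 0, new interval: [2.080000, 2.106562]
Iteration 6:
  c_6 = (2.080000 + 2.106562)/2 = 2.093281
  f(c_6) = f(2.093281) = -0.014167
  f(a) × f(c) ≥ 0, new interval: [2.093281, 2.106562]

After 6 iteration(s), the approximation is c_6 = 2.093281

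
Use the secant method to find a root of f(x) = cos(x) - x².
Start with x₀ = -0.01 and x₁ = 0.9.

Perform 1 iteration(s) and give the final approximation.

f(x) = cos(x) - x²
x₀ = -0.01, x₁ = 0.9

Secant formula: x_{n+1} = x_n - f(x_n)(x_n - x_{n-1})/(f(x_n) - f(x_{n-1}))

Iteration 1:
  f(-0.010000) = 0.999850
  f(0.900000) = -0.188390
  x_2 = 0.900000 - (-0.188390)×(0.900000 - (-0.010000))/(-0.188390 - 0.999850)
       = 0.755724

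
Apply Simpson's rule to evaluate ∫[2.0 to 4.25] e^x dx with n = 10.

f(x) = e^x
a = 2.0, b = 4.25, n = 10
h = (b - a)/n = 0.225000

Simpson's rule: (h/3)[f(x₀) + 4f(x₁) + 2f(x₂) + ... + f(xₙ)]

x_0 = 2.0000, f(x_0) = 7.389056, coefficient = 1
x_1 = 2.2250, f(x_1) = 9.253483, coefficient = 4
x_2 = 2.4500, f(x_2) = 11.588347, coefficient = 2
x_3 = 2.6750, f(x_3) = 14.512350, coefficient = 4
x_4 = 2.9000, f(x_4) = 18.174145, coefficient = 2
x_5 = 3.1250, f(x_5) = 22.759895, coefficient = 4
x_6 = 3.3500, f(x_6) = 28.502734, coefficient = 2
x_7 = 3.5750, f(x_7) = 35.694621, coefficient = 4
x_8 = 3.8000, f(x_8) = 44.701184, coefficient = 2
x_9 = 4.0250, f(x_9) = 55.980309, coefficient = 4
x_10 = 4.2500, f(x_10) = 70.105412, coefficient = 1

I ≈ (0.225000/3) × 836.229918 = 62.717244
Exact value: 62.716356
Error: 0.000888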